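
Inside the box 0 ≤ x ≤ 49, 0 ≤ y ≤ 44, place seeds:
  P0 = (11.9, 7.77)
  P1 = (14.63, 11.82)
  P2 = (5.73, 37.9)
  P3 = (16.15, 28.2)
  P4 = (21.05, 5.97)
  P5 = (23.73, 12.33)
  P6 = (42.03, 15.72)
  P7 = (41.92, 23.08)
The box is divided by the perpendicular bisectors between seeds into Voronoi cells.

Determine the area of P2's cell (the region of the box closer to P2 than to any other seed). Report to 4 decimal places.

Area of P2's cell: 239.8801

1. box [0,49]×[0,44]: [(0, 0) (49, 0) (49, 44) (0, 44)]
2. ⊥bis P2·P0 via (8.815,22.835): [(0, 21.0299) (49, 31.0641) (49, 44) (0, 44)]  |A|=879.6988
3. ⊥bis P2·P1 via (10.18,24.86): [(0, 21.386) (49, 38.1076) (49, 44) (0, 44)]  |A|=698.4063
4. ⊥bis P2·P3 via (10.94,33.05): [(0, 21.386) (0.1201, 21.427) (21.1334, 44) (0, 44)]  |A|=239.8801
5. ⊥bis P2·P4 via (13.39,21.935): [(0, 21.386) (0.1201, 21.427) (21.1334, 44) (0, 44)]  |A|=239.8801
6. ⊥bis P2·P5 via (14.73,25.115): [(0, 21.386) (0.1201, 21.427) (21.1334, 44) (0, 44)]  |A|=239.8801
7. ⊥bis P2·P6 via (23.88,26.81): [(0, 21.386) (0.1201, 21.427) (21.1334, 44) (0, 44)]  |A|=239.8801
8. ⊥bis P2·P7 via (23.825,30.49): [(0, 21.386) (0.1201, 21.427) (21.1334, 44) (0, 44)]  |A|=239.8801
9. canonical 4-gon: [(0, 21.386) (0.1201, 21.427) (21.1334, 44) (0, 44)]
10. shoelace: 239.8801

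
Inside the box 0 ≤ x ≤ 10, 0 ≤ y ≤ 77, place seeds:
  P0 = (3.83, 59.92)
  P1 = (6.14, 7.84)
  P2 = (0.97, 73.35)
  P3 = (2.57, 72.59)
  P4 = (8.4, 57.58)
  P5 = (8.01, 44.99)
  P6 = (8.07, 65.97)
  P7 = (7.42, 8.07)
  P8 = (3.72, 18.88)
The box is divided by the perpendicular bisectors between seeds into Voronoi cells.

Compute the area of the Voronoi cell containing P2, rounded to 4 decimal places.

Area of P2's cell: 14.2881

1. box [0,10]×[0,77]: [(0, 0) (10, 0) (10, 77) (0, 77)]
2. ⊥bis P2·P0 via (2.4,66.635): [(0, 66.1239) (10, 68.2535) (10, 77) (0, 77)]  |A|=98.1131
3. ⊥bis P2·P1 via (3.555,40.595): [(0, 66.1239) (10, 68.2535) (10, 77) (0, 77)]  |A|=98.1131
4. ⊥bis P2·P3 via (1.77,72.97): [(0, 69.2437) (3.6843, 77) (0, 77)]  |A|=14.2881
5. ⊥bis P2·P4 via (4.685,65.465): [(0, 69.2437) (3.6843, 77) (0, 77)]  |A|=14.2881
6. ⊥bis P2·P5 via (4.49,59.17): [(0, 69.2437) (3.6843, 77) (0, 77)]  |A|=14.2881
7. ⊥bis P2·P6 via (4.52,69.66): [(0, 69.2437) (3.6843, 77) (0, 77)]  |A|=14.2881
8. ⊥bis P2·P7 via (4.195,40.71): [(0, 69.2437) (3.6843, 77) (0, 77)]  |A|=14.2881
9. ⊥bis P2·P8 via (2.345,46.115): [(0, 69.2437) (3.6843, 77) (0, 77)]  |A|=14.2881
10. canonical 3-gon: [(0, 69.2437) (3.6843, 77) (0, 77)]
11. shoelace: 14.2881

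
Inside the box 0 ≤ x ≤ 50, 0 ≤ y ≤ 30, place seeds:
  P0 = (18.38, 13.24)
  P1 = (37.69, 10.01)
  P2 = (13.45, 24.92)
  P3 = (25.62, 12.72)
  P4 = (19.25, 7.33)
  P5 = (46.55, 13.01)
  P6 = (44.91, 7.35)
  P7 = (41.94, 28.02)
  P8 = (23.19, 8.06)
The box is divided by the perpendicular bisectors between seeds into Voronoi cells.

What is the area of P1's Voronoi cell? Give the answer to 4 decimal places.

Area of P1's cell: 171.0844

1. box [0,50]×[0,30]: [(0, 0) (50, 0) (50, 30) (0, 30)]
2. ⊥bis P1·P0 via (28.035,11.625): [(26.0905, 0) (50, 0) (50, 30) (31.1086, 30)]  |A|=642.0138
3. ⊥bis P1·P2 via (25.57,17.465): [(30.2975, 25.1507) (26.0905, 0) (50, 0) (50, 30) (33.2803, 30)]  |A|=636.7483
4. ⊥bis P1·P3 via (31.655,11.365): [(29.1033, 0) (50, 0) (50, 30) (35.839, 30)]  |A|=525.8657
5. ⊥bis P1·P4 via (28.47,8.67): [(29.4838, 1.6946) (29.7301, 0) (50, 0) (50, 30) (35.839, 30)]  |A|=525.3346
6. ⊥bis P1·P5 via (42.12,11.51): [(29.4838, 1.6946) (29.7301, 0) (46.0173, 0) (35.8593, 30) (35.839, 30)]  |A|=253.4832
7. ⊥bis P1·P6 via (41.3,8.68): [(29.4838, 1.6946) (29.7301, 0) (38.1021, 0) (42.2266, 11.1951) (35.8593, 30) (35.839, 30)]  |A|=209.1775
8. ⊥bis P1·P7 via (39.815,19.015): [(33.6968, 20.4588) (29.4838, 1.6946) (29.7301, 0) (38.1021, 0) (42.2266, 11.1951) (39.5583, 19.0756)]  |A|=179.6221
9. ⊥bis P1·P8 via (30.44,9.035): [(33.6968, 20.4588) (30.6992, 7.1078) (31.6551, 0) (38.1021, 0) (42.2266, 11.1951) (39.5583, 19.0756)]  |A|=171.0844
10. canonical 6-gon: [(33.6968, 20.4588) (30.6992, 7.1078) (31.6551, 0) (38.1021, 0) (42.2266, 11.1951) (39.5583, 19.0756)]
11. shoelace: 171.0844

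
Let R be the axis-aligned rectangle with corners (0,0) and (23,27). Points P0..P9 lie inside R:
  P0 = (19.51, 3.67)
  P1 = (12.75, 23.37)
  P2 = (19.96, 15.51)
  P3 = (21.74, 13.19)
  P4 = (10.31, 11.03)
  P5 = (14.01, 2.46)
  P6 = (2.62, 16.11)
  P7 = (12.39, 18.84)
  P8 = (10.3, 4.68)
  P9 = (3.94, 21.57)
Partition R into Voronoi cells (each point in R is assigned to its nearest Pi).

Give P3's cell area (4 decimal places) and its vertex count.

1. box [0,23]×[0,27]: [(0, 0) (23, 0) (23, 27) (0, 27)]
2. ⊥bis P3·P0 via (20.625,8.43): [(0, 13.2613) (23, 7.8737) (23, 27) (0, 27)]  |A|=377.9481
3. ⊥bis P3·P1 via (17.245,18.28): [(9.1381, 11.1207) (23, 7.8737) (23, 23.3623)]  |A|=107.3509
4. ⊥bis P3·P2 via (20.85,14.35): [(14.8862, 9.7743) (23, 7.8737) (23, 15.9996)]  |A|=32.9661
5. ⊥bis P3·P4 via (16.025,12.11): [(16.2663, 10.8332) (16.5396, 9.387) (23, 7.8737) (23, 15.9996)]  |A|=31.8235
6. ⊥bis P3·P5 via (17.875,7.825): [(16.2663, 10.8332) (16.5396, 9.387) (23, 7.8737) (23, 15.9996)]  |A|=31.8235
7. ⊥bis P3·P6 via (12.18,14.65): [(16.2663, 10.8332) (16.5396, 9.387) (23, 7.8737) (23, 15.9996)]  |A|=31.8235
8. ⊥bis P3·P7 via (17.065,16.015): [(16.2663, 10.8332) (16.5396, 9.387) (23, 7.8737) (23, 15.9996)]  |A|=31.8235
9. ⊥bis P3·P8 via (16.02,8.935): [(16.2663, 10.8332) (16.5396, 9.387) (23, 7.8737) (23, 15.9996)]  |A|=31.8235
10. ⊥bis P3·P9 via (12.84,17.38): [(16.2663, 10.8332) (16.5396, 9.387) (23, 7.8737) (23, 15.9996)]  |A|=31.8235
11. canonical 4-gon: [(16.2663, 10.8332) (16.5396, 9.387) (23, 7.8737) (23, 15.9996)]
12. shoelace: 31.8235

Area of P3's cell: 31.8235 (4 vertices)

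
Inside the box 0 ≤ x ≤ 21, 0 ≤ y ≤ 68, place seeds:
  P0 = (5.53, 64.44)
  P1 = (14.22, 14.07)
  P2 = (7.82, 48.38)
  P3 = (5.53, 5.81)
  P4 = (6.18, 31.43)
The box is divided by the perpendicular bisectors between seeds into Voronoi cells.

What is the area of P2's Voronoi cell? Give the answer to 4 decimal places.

1. box [0,21]×[0,68]: [(0, 0) (21, 0) (21, 68) (0, 68)]
2. ⊥bis P2·P0 via (6.675,56.41): [(0, 55.4582) (0, 0) (21, 0) (21, 58.4526)]  |A|=1196.0636
3. ⊥bis P2·P1 via (11.02,31.225): [(0, 55.4582) (0, 29.1694) (21, 33.0866) (21, 58.4526)]  |A|=542.3755
4. ⊥bis P2·P3 via (6.675,27.095): [(0, 55.4582) (0, 29.1694) (21, 33.0866) (21, 58.4526)]  |A|=542.3755
5. ⊥bis P2·P4 via (7,39.905): [(0, 55.4582) (0, 40.5823) (21, 38.5504) (21, 58.4526)]  |A|=365.1701
6. canonical 4-gon: [(0, 55.4582) (0, 40.5823) (21, 38.5504) (21, 58.4526)]
7. shoelace: 365.1701

Area of P2's cell: 365.1701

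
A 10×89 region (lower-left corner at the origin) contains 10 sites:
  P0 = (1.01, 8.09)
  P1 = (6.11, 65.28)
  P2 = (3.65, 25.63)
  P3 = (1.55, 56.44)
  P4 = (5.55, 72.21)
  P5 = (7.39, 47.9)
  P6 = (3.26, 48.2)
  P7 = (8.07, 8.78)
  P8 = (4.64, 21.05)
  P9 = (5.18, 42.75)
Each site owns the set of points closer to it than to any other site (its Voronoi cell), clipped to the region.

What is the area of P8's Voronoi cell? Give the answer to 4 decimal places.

Area of P8's cell: 85.4718

1. box [0,10]×[0,89]: [(0, 0) (10, 0) (10, 89) (0, 89)]
2. ⊥bis P8·P0 via (2.825,14.57): [(0, 15.3613) (10, 12.5603) (10, 89) (0, 89)]  |A|=750.392
3. ⊥bis P8·P1 via (5.375,43.165): [(0, 43.3436) (0, 15.3613) (10, 12.5603) (10, 43.0113)]  |A|=292.1666
4. ⊥bis P8·P2 via (4.145,23.34): [(0, 22.444) (0, 15.3613) (10, 12.5603) (10, 24.6056)]  |A|=95.6402
5. ⊥bis P8·P3 via (3.095,38.745): [(0, 22.444) (0, 15.3613) (10, 12.5603) (10, 24.6056)]  |A|=95.6402
6. ⊥bis P8·P4 via (5.095,46.63): [(0, 22.444) (0, 15.3613) (10, 12.5603) (10, 24.6056)]  |A|=95.6402
7. ⊥bis P8·P5 via (6.015,34.475): [(0, 22.444) (0, 15.3613) (10, 12.5603) (10, 24.6056)]  |A|=95.6402
8. ⊥bis P8·P6 via (3.95,34.625): [(0, 22.444) (0, 15.3613) (10, 12.5603) (10, 24.6056)]  |A|=95.6402
9. ⊥bis P8·P7 via (6.355,14.915): [(0, 22.444) (0, 15.3613) (3.9718, 14.2488) (10, 15.9339) (10, 24.6056)]  |A|=85.4718
10. ⊥bis P8·P9 via (4.91,31.9): [(0, 22.444) (0, 15.3613) (3.9718, 14.2488) (10, 15.9339) (10, 24.6056)]  |A|=85.4718
11. canonical 5-gon: [(0, 22.444) (0, 15.3613) (3.9718, 14.2488) (10, 15.9339) (10, 24.6056)]
12. shoelace: 85.4718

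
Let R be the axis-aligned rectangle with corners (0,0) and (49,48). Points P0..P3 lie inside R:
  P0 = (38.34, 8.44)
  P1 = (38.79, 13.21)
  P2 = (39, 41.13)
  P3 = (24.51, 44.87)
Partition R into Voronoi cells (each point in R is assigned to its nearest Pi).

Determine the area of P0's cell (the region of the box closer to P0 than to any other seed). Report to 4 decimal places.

Area of P0's cell: 595.4425

1. box [0,49]×[0,48]: [(0, 0) (49, 0) (49, 48) (0, 48)]
2. ⊥bis P0·P1 via (38.565,10.825): [(0, 14.4632) (0, 0) (49, 0) (49, 9.8406)]  |A|=595.4425
3. ⊥bis P0·P2 via (38.67,24.785): [(0, 14.4632) (0, 0) (49, 0) (49, 9.8406)]  |A|=595.4425
4. ⊥bis P0·P3 via (31.425,26.655): [(0, 14.4632) (0, 0) (49, 0) (49, 9.8406)]  |A|=595.4425
5. canonical 4-gon: [(0, 14.4632) (0, 0) (49, 0) (49, 9.8406)]
6. shoelace: 595.4425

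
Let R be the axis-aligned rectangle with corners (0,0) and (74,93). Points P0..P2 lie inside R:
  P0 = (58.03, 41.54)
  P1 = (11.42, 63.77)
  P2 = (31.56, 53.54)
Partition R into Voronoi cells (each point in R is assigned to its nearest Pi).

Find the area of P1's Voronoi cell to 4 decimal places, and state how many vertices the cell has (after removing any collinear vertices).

1. box [0,74]×[0,93]: [(0, 0) (74, 0) (74, 93) (0, 93)]
2. ⊥bis P1·P0 via (34.725,52.655): [(0, 0) (9.6119, 0) (53.967, 93) (0, 93)]  |A|=2956.4195
3. ⊥bis P1·P2 via (21.49,58.655): [(0, 16.3472) (38.9354, 93) (0, 93)]  |A|=1492.2514
4. canonical 3-gon: [(0, 16.3472) (38.9354, 93) (0, 93)]
5. shoelace: 1492.2514

Area of P1's cell: 1492.2514 (3 vertices)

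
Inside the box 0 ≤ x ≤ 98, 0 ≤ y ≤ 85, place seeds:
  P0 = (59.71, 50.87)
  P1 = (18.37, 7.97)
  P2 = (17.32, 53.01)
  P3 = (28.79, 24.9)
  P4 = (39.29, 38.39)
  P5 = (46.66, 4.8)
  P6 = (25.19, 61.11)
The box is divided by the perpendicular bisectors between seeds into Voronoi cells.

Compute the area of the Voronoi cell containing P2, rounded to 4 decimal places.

1. box [0,98]×[0,85]: [(0, 0) (98, 0) (98, 85) (0, 85)]
2. ⊥bis P2·P0 via (38.515,51.94): [(0, 0) (35.8929, 0) (40.184, 85) (0, 85)]  |A|=3233.267
3. ⊥bis P2·P1 via (17.845,30.49): [(0, 30.074) (37.4552, 30.9472) (40.184, 85) (0, 85)]  |A|=2114.6618
4. ⊥bis P2·P3 via (23.055,38.955): [(0, 30.074) (1.3681, 30.1059) (38.1708, 45.1229) (40.184, 85) (0, 85)]  |A|=1859.1828
5. ⊥bis P2·P4 via (28.305,45.7): [(0, 30.074) (1.3681, 30.1059) (24.1004, 39.3816) (39.0123, 61.7902) (40.184, 85) (0, 85)]  |A|=1744.3396
6. ⊥bis P2·P5 via (31.99,28.905): [(0, 30.074) (1.3681, 30.1059) (24.1004, 39.3816) (39.0123, 61.7902) (40.184, 85) (0, 85)]  |A|=1744.3396
7. ⊥bis P2·P6 via (21.255,57.06): [(0, 77.7115) (0, 30.074) (1.3681, 30.1059) (24.1004, 39.3816) (30.1278, 48.4392)]  |A|=804.6839
8. canonical 5-gon: [(0, 77.7115) (0, 30.074) (1.3681, 30.1059) (24.1004, 39.3816) (30.1278, 48.4392)]
9. shoelace: 804.6839

Area of P2's cell: 804.6839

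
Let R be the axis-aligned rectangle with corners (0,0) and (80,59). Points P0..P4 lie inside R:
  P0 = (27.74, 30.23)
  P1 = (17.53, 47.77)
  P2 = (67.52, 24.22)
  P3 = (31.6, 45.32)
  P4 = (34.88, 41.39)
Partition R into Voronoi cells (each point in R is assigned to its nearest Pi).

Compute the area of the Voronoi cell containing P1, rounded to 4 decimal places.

1. box [0,80]×[0,59]: [(0, 0) (80, 0) (80, 59) (0, 59)]
2. ⊥bis P1·P0 via (22.635,39): [(0, 25.8242) (56.9935, 59) (0, 59)]  |A|=945.4017
3. ⊥bis P1·P2 via (42.525,35.995): [(0, 25.8242) (51.9906, 56.0879) (53.3625, 59) (0, 59)]  |A|=940.1148
4. ⊥bis P1·P3 via (24.565,46.545): [(0, 25.8242) (23.3207, 39.3991) (26.7338, 59) (0, 59)]  |A|=648.8438
5. ⊥bis P1·P4 via (26.205,44.58): [(0, 25.8242) (23.3207, 39.3991) (26.7338, 59) (0, 59)]  |A|=648.8438
6. canonical 4-gon: [(0, 25.8242) (23.3207, 39.3991) (26.7338, 59) (0, 59)]
7. shoelace: 648.8438

Area of P1's cell: 648.8438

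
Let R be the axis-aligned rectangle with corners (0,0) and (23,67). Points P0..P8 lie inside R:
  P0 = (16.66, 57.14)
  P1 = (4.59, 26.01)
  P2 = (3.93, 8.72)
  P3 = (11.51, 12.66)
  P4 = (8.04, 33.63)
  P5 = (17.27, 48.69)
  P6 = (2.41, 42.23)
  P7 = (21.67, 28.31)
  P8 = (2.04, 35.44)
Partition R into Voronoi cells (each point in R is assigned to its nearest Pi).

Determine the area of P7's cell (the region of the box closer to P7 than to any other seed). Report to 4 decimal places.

Area of P7's cell: 158.9781

1. box [0,23]×[0,67]: [(0, 0) (23, 0) (23, 67) (0, 67)]
2. ⊥bis P7·P0 via (19.165,42.725): [(0, 39.3946) (0, 0) (23, 0) (23, 43.3914)]  |A|=952.0389
3. ⊥bis P7·P1 via (13.13,27.16): [(11.2199, 41.3443) (16.7874, 0) (23, 0) (23, 43.3914)]  |A|=384.0054
4. ⊥bis P7·P2 via (12.8,18.515): [(11.2199, 41.3443) (14.5016, 16.9741) (23, 9.2782) (23, 43.3914)]  |A|=291.8538
5. ⊥bis P7·P3 via (16.59,20.485): [(11.2199, 41.3443) (13.7835, 22.307) (23, 16.3236) (23, 43.3914)]  |A|=239.4897
6. ⊥bis P7·P4 via (14.855,30.97): [(19.4634, 42.7769) (13.191, 26.7068) (13.7835, 22.307) (23, 16.3236) (23, 43.3914)]  |A|=177.7461
7. ⊥bis P7·P5 via (19.47,38.5): [(17.6399, 38.1049) (13.191, 26.7068) (13.7835, 22.307) (23, 16.3236) (23, 39.2621)]  |A|=158.9781
8. ⊥bis P7·P6 via (12.04,35.27): [(17.6399, 38.1049) (13.191, 26.7068) (13.7835, 22.307) (23, 16.3236) (23, 39.2621)]  |A|=158.9781
9. ⊥bis P7·P8 via (11.855,31.875): [(17.6399, 38.1049) (13.191, 26.7068) (13.7835, 22.307) (23, 16.3236) (23, 39.2621)]  |A|=158.9781
10. canonical 5-gon: [(17.6399, 38.1049) (13.191, 26.7068) (13.7835, 22.307) (23, 16.3236) (23, 39.2621)]
11. shoelace: 158.9781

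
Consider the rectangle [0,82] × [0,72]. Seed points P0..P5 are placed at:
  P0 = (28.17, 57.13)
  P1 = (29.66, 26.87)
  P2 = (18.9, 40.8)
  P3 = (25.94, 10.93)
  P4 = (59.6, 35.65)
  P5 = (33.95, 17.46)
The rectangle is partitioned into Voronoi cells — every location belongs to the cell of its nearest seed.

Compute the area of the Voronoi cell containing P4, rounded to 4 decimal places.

1. box [0,82]×[0,72]: [(0, 0) (82, 0) (82, 72) (0, 72)]
2. ⊥bis P4·P0 via (43.885,46.39): [(12.181, 0) (82, 0) (82, 72) (61.3875, 72)]  |A|=3255.5354
3. ⊥bis P4·P1 via (44.63,31.26): [(41.3016, 42.6099) (53.7971, 0) (82, 0) (82, 72) (61.3875, 72)]  |A|=2368.906
4. ⊥bis P4·P2 via (39.25,38.225): [(41.3016, 42.6099) (53.7971, 0) (82, 0) (82, 72) (61.3875, 72)]  |A|=2368.906
5. ⊥bis P4·P3 via (42.77,23.29): [(41.3016, 42.6099) (49.7573, 13.7757) (59.8742, 0) (82, 0) (82, 72) (61.3875, 72)]  |A|=2327.0475
6. ⊥bis P4·P5 via (46.775,26.555): [(41.3016, 42.6099) (45.4702, 28.3949) (65.6068, 0) (82, 0) (82, 72) (61.3875, 72)]  |A|=2201.2382
7. canonical 6-gon: [(41.3016, 42.6099) (45.4702, 28.3949) (65.6068, 0) (82, 0) (82, 72) (61.3875, 72)]
8. shoelace: 2201.2382

Area of P4's cell: 2201.2382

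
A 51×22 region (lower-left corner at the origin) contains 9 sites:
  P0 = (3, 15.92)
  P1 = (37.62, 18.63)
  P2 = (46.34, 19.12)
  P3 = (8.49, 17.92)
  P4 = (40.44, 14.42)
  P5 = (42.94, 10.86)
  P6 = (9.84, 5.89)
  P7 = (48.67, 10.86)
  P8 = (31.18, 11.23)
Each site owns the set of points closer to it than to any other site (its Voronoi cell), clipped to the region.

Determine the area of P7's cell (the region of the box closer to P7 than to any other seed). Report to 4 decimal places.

Area of P7's cell: 79.1883

1. box [0,51]×[0,22]: [(0, 0) (51, 0) (51, 22) (0, 22)]
2. ⊥bis P7·P0 via (25.835,13.39): [(24.3515, 0) (51, 0) (51, 22) (26.7889, 22)]  |A|=559.4556
3. ⊥bis P7·P1 via (43.145,14.745): [(32.7768, 0) (51, 0) (51, 22) (48.2465, 22)]  |A|=230.744
4. ⊥bis P7·P2 via (47.505,14.99): [(42.2811, 13.5164) (32.7768, 0) (51, 0) (51, 15.9759)]  |A|=192.8023
5. ⊥bis P7·P3 via (28.58,14.39): [(42.2811, 13.5164) (32.7768, 0) (51, 0) (51, 15.9759)]  |A|=192.8023
6. ⊥bis P7·P4 via (44.555,12.64): [(45.3028, 14.3688) (39.0874, 0) (51, 0) (51, 15.9759)]  |A|=131.0937
7. ⊥bis P7·P5 via (45.805,10.86): [(45.805, 14.5105) (45.805, 0) (51, 0) (51, 15.9759)]  |A|=79.1883
8. ⊥bis P7·P6 via (29.255,8.375): [(45.805, 14.5105) (45.805, 0) (51, 0) (51, 15.9759)]  |A|=79.1883
9. ⊥bis P7·P8 via (39.925,11.045): [(45.805, 14.5105) (45.805, 0) (51, 0) (51, 15.9759)]  |A|=79.1883
10. canonical 4-gon: [(45.805, 14.5105) (45.805, 0) (51, 0) (51, 15.9759)]
11. shoelace: 79.1883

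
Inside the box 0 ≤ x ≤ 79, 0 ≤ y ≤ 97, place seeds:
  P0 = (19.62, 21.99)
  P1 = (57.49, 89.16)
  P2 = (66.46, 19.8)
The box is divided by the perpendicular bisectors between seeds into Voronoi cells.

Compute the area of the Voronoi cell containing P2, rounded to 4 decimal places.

Area of P2's cell: 1942.0647

1. box [0,79]×[0,97]: [(0, 0) (79, 0) (79, 97) (0, 97)]
2. ⊥bis P2·P0 via (43.04,20.895): [(42.0631, 0) (79, 0) (79, 97) (46.5983, 97)]  |A|=3362.9251
3. ⊥bis P2·P1 via (61.975,54.48): [(44.5046, 52.2206) (42.0631, 0) (79, 0) (79, 56.6818)]  |A|=1942.0647
4. canonical 4-gon: [(44.5046, 52.2206) (42.0631, 0) (79, 0) (79, 56.6818)]
5. shoelace: 1942.0647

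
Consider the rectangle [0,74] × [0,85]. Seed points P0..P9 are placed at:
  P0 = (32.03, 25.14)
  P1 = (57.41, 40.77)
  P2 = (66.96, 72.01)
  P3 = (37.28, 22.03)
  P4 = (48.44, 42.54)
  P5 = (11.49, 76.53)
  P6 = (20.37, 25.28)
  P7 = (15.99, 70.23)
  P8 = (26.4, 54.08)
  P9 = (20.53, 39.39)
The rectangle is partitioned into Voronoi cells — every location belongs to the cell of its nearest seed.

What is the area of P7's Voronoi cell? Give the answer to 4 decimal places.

Area of P7's cell: 621.8132

1. box [0,74]×[0,85]: [(0, 0) (74, 0) (74, 85) (0, 85)]
2. ⊥bis P7·P0 via (24.01,47.685): [(0, 39.1439) (74, 65.4681) (74, 85) (0, 85)]  |A|=2419.3581
3. ⊥bis P7·P1 via (36.7,55.5): [(0, 39.1439) (33.5572, 51.0812) (57.6819, 85) (0, 85)]  |A|=1747.6501
4. ⊥bis P7·P2 via (41.475,71.12): [(0, 39.1439) (33.5572, 51.0812) (41.7715, 62.6304) (40.9903, 85) (0, 85)]  |A|=1560.9575
5. ⊥bis P7·P3 via (26.635,46.13): [(0, 39.1439) (33.5572, 51.0812) (41.7715, 62.6304) (40.9903, 85) (0, 85)]  |A|=1560.9575
6. ⊥bis P7·P4 via (32.215,56.385): [(0, 39.1439) (25.1317, 48.084) (41.6053, 67.3895) (40.9903, 85) (0, 85)]  |A|=1483.8097
7. ⊥bis P7·P5 via (13.74,73.38): [(0, 63.5657) (0, 39.1439) (25.1317, 48.084) (41.6053, 67.3895) (40.9903, 85) (30.008, 85)]  |A|=1162.2096
8. ⊥bis P7·P6 via (18.18,47.755): [(0, 63.5657) (0, 45.9835) (25.4559, 48.464) (41.6053, 67.3895) (40.9903, 85) (30.008, 85)]  |A|=1071.8296
9. ⊥bis P7·P8 via (21.195,62.155): [(0, 63.5657) (0, 48.4931) (41.3347, 75.1367) (40.9903, 85) (30.008, 85)]  |A|=635.0512
10. ⊥bis P7·P9 via (18.26,54.81): [(0, 63.5657) (0, 52.1219) (7.296, 53.196) (41.3347, 75.1367) (40.9903, 85) (30.008, 85)]  |A|=621.8132
11. canonical 6-gon: [(0, 63.5657) (0, 52.1219) (7.296, 53.196) (41.3347, 75.1367) (40.9903, 85) (30.008, 85)]
12. shoelace: 621.8132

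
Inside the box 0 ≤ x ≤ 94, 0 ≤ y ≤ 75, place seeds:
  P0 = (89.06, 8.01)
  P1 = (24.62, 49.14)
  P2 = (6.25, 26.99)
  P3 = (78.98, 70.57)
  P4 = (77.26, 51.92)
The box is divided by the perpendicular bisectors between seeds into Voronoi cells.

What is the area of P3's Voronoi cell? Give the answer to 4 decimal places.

Area of P3's cell: 602.3763

1. box [0,94]×[0,75]: [(0, 0) (94, 0) (94, 75) (0, 75)]
2. ⊥bis P3·P0 via (84.02,39.29): [(0, 25.7523) (94, 40.898) (94, 75) (0, 75)]  |A|=3917.4368
3. ⊥bis P3·P1 via (51.8,59.855): [(61.3474, 35.6369) (94, 40.898) (94, 75) (45.8295, 75)]  |A|=1504.8309
4. ⊥bis P3·P2 via (42.615,48.78): [(61.3474, 35.6369) (94, 40.898) (94, 75) (45.8295, 75)]  |A|=1504.8309
5. ⊥bis P3·P4 via (78.12,61.245): [(50.2383, 63.8164) (94, 59.7805) (94, 75) (45.8295, 75)]  |A|=602.3763
6. canonical 4-gon: [(50.2383, 63.8164) (94, 59.7805) (94, 75) (45.8295, 75)]
7. shoelace: 602.3763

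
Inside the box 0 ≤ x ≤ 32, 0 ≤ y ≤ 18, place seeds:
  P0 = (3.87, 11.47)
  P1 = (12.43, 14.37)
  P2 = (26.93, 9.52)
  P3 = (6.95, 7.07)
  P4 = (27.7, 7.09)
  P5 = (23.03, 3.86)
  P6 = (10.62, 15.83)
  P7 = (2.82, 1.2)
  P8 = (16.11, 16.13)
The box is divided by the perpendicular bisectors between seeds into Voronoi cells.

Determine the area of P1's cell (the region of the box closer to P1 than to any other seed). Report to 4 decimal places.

Area of P1's cell: 44.2053

1. box [0,32]×[0,18]: [(0, 0) (32, 0) (32, 18) (0, 18)]
2. ⊥bis P1·P0 via (8.15,12.92): [(12.5271, 0) (32, 0) (32, 18) (6.429, 18)]  |A|=405.3953
3. ⊥bis P1·P2 via (19.68,11.945): [(12.5271, 0) (15.6846, 0) (21.7053, 18) (6.429, 18)]  |A|=165.9044
4. ⊥bis P1·P3 via (9.69,10.72): [(8.6243, 11.52) (17.3475, 4.9716) (21.7053, 18) (6.429, 18)]  |A|=120.5882
5. ⊥bis P1·P4 via (20.065,10.73): [(8.6243, 11.52) (17.327, 4.987) (17.413, 5.1673) (21.7053, 18) (6.429, 18)]  |A|=120.5857
6. ⊥bis P1·P5 via (17.73,9.115): [(8.6243, 11.52) (15.2116, 6.575) (19.2442, 10.6422) (21.7053, 18) (6.429, 18)]  |A|=113.0116
7. ⊥bis P1·P6 via (11.525,15.1): [(8.6324, 11.5139) (15.2116, 6.575) (19.2442, 10.6422) (21.7053, 18) (13.8642, 18)]  |A|=88.8793
8. ⊥bis P1·P7 via (7.625,7.785): [(8.6324, 11.5139) (15.2116, 6.575) (19.2442, 10.6422) (21.7053, 18) (13.8642, 18)]  |A|=88.8793
9. ⊥bis P1·P8 via (14.27,15.25): [(13.2933, 17.2922) (8.6324, 11.5139) (15.2116, 6.575) (17.3752, 8.7572)]  |A|=44.2053
10. canonical 4-gon: [(13.2933, 17.2922) (8.6324, 11.5139) (15.2116, 6.575) (17.3752, 8.7572)]
11. shoelace: 44.2053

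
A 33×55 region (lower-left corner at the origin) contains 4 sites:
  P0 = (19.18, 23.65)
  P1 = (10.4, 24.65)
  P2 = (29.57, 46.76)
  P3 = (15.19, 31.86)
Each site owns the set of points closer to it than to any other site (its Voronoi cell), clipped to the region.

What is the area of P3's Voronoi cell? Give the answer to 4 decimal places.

Area of P3's cell: 444.6337

1. box [0,33]×[0,55]: [(0, 0) (33, 0) (33, 55) (0, 55)]
2. ⊥bis P3·P0 via (17.185,27.755): [(0, 19.4032) (33, 35.441) (33, 55) (0, 55)]  |A|=910.0709
3. ⊥bis P3·P1 via (12.795,28.255): [(0, 36.7554) (15.0843, 26.7341) (33, 35.441) (33, 55) (0, 55)]  |A|=779.1978
4. ⊥bis P3·P2 via (22.38,39.31): [(0, 36.7554) (15.0843, 26.7341) (28.6031, 33.3041) (6.1226, 55) (0, 55)]  |A|=444.6337
5. canonical 5-gon: [(0, 36.7554) (15.0843, 26.7341) (28.6031, 33.3041) (6.1226, 55) (0, 55)]
6. shoelace: 444.6337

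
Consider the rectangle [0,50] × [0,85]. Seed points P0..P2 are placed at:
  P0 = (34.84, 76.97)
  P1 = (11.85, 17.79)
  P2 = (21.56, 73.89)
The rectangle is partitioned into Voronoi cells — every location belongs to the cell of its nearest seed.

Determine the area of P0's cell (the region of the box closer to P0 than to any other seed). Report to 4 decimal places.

1. box [0,50]×[0,85]: [(0, 0) (50, 0) (50, 85) (0, 85)]
2. ⊥bis P0·P1 via (23.345,47.38): [(0, 56.449) (50, 37.0252) (50, 85) (0, 85)]  |A|=1913.1464
3. ⊥bis P0·P2 via (28.2,75.43): [(35.8305, 42.5297) (50, 37.0252) (50, 85) (25.9805, 85)]  |A|=849.9486
4. canonical 4-gon: [(35.8305, 42.5297) (50, 37.0252) (50, 85) (25.9805, 85)]
5. shoelace: 849.9486

Area of P0's cell: 849.9486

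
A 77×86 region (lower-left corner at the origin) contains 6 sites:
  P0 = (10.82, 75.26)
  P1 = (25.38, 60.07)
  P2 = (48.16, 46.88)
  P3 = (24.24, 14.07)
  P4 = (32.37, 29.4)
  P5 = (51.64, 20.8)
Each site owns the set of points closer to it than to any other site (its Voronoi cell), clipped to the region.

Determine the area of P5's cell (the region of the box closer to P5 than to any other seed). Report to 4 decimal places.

1. box [0,77]×[0,86]: [(0, 0) (77, 0) (77, 86) (0, 86)]
2. ⊥bis P5·P0 via (31.23,48.03): [(0, 24.6218) (0, 0) (77, 0) (77, 82.3365)]  |A|=4117.8955
3. ⊥bis P5·P1 via (38.51,40.435): [(0, 14.6832) (0, 0) (77, 0) (77, 66.1734)]  |A|=3112.9801
4. ⊥bis P5·P2 via (49.9,33.84): [(23.3497, 30.2972) (0, 14.6832) (0, 0) (77, 0) (77, 37.4561)]  |A|=2342.6339
5. ⊥bis P5·P3 via (37.94,17.435): [(34.418, 31.7742) (42.2224, 0) (77, 0) (77, 37.4561)]  |A|=1349.9922
6. ⊥bis P5·P4 via (42.005,25.1): [(45.6526, 33.2733) (38.1687, 16.504) (42.2224, 0) (77, 0) (77, 37.4561)]  |A|=1261.4035
7. canonical 5-gon: [(45.6526, 33.2733) (38.1687, 16.504) (42.2224, 0) (77, 0) (77, 37.4561)]
8. shoelace: 1261.4035

Area of P5's cell: 1261.4035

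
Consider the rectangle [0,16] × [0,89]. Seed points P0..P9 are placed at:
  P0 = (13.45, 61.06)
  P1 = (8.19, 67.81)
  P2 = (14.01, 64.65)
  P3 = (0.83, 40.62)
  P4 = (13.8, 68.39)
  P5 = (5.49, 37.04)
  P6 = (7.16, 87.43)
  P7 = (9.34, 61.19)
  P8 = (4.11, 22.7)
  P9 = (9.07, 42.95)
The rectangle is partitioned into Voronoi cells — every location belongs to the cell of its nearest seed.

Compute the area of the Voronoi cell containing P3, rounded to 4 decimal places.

Area of P3's cell: 56.0892

1. box [0,16]×[0,89]: [(0, 0) (16, 0) (16, 89) (0, 89)]
2. ⊥bis P3·P0 via (7.14,50.84): [(0, 55.2484) (0, 0) (16, 0) (16, 45.3697)]  |A|=804.9443
3. ⊥bis P3·P1 via (4.51,54.215): [(0, 55.2484) (0, 0) (16, 0) (16, 45.3697)]  |A|=804.9443
4. ⊥bis P3·P2 via (7.42,52.635): [(0, 55.2484) (0, 0) (16, 0) (16, 45.3697)]  |A|=804.9443
5. ⊥bis P3·P4 via (7.315,54.505): [(0, 55.2484) (0, 0) (16, 0) (16, 45.3697)]  |A|=804.9443
6. ⊥bis P3·P5 via (3.16,38.83): [(10.6986, 48.6428) (0, 55.2484) (0, 34.7167)]  |A|=109.8302
7. ⊥bis P3·P6 via (3.995,64.025): [(10.6986, 48.6428) (0, 55.2484) (0, 34.7167)]  |A|=109.8302
8. ⊥bis P3·P7 via (5.085,50.905): [(10.6635, 48.5971) (0, 53.0087) (0, 34.7167)]  |A|=97.5284
9. ⊥bis P3·P8 via (2.47,31.66): [(10.6635, 48.5971) (0, 53.0087) (0, 34.7167)]  |A|=97.5284
10. ⊥bis P3·P9 via (4.95,41.785): [(5.0792, 41.3282) (2.0116, 52.1765) (0, 53.0087) (0, 34.7167)]  |A|=56.0892
11. canonical 4-gon: [(5.0792, 41.3282) (2.0116, 52.1765) (0, 53.0087) (0, 34.7167)]
12. shoelace: 56.0892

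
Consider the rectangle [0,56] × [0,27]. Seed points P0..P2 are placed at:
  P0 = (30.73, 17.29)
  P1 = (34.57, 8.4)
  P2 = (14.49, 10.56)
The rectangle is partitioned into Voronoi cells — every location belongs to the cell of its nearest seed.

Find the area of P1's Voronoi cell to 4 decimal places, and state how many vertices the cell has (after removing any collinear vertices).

1. box [0,56]×[0,27]: [(0, 0) (56, 0) (56, 27) (0, 27)]
2. ⊥bis P1·P0 via (32.65,12.845): [(2.9125, 0) (56, 0) (56, 22.9309)]  |A|=608.6733
3. ⊥bis P1·P2 via (24.53,9.48): [(24.5139, 9.3307) (23.5102, 0) (56, 0) (56, 22.9309)]  |A|=512.578
4. canonical 4-gon: [(24.5139, 9.3307) (23.5102, 0) (56, 0) (56, 22.9309)]
5. shoelace: 512.578

Area of P1's cell: 512.5780 (4 vertices)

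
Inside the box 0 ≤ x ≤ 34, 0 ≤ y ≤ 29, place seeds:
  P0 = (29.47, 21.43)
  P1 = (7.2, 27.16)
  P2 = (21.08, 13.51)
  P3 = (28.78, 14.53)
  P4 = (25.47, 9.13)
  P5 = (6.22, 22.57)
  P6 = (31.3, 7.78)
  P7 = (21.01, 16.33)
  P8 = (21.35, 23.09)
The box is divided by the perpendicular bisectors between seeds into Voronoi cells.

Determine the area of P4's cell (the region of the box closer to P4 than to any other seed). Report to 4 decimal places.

1. box [0,34]×[0,29]: [(0, 0) (34, 0) (34, 29) (0, 29)]
2. ⊥bis P4·P0 via (27.47,15.28): [(0, 24.2133) (0, 0) (34, 0) (34, 13.1564)]  |A|=635.2859
3. ⊥bis P4·P1 via (16.335,18.145): [(16.8999, 18.7174) (0, 1.5926) (0, 0) (34, 0) (34, 13.1564)]  |A|=444.1414
4. ⊥bis P4·P2 via (23.275,11.32): [(27.2858, 15.3399) (11.9808, 0) (34, 0) (34, 13.1564)]  |A|=213.0541
5. ⊥bis P4·P3 via (27.125,11.83): [(25.0518, 13.1008) (11.9808, 0) (34, 0) (34, 7.6159)]  |A|=178.3092
6. ⊥bis P4·P5 via (15.845,15.85): [(25.0518, 13.1008) (11.9808, 0) (34, 0) (34, 7.6159)]  |A|=178.3092
7. ⊥bis P4·P6 via (28.385,8.455): [(28.9128, 10.7342) (25.0518, 13.1008) (11.9808, 0) (26.4272, 0)]  |A|=118.2932
8. ⊥bis P4·P7 via (23.24,12.73): [(28.9128, 10.7342) (25.0518, 13.1008) (11.9808, 0) (26.4272, 0)]  |A|=118.2932
9. ⊥bis P4·P8 via (23.41,16.11): [(28.9128, 10.7342) (25.0518, 13.1008) (11.9808, 0) (26.4272, 0)]  |A|=118.2932
10. canonical 4-gon: [(28.9128, 10.7342) (25.0518, 13.1008) (11.9808, 0) (26.4272, 0)]
11. shoelace: 118.2932

Area of P4's cell: 118.2932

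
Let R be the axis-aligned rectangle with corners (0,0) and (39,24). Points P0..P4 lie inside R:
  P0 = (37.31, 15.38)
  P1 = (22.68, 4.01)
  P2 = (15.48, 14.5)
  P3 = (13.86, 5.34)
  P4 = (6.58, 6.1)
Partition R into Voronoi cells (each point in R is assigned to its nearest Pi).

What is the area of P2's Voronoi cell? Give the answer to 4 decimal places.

Area of P2's cell: 288.3551

1. box [0,39]×[0,24]: [(0, 0) (39, 0) (39, 24) (0, 24)]
2. ⊥bis P2·P0 via (26.395,14.94): [(0, 0) (26.9973, 0) (26.0298, 24) (0, 24)]  |A|=636.3244
3. ⊥bis P2·P1 via (19.08,9.255): [(0, 0) (5.596, 0) (26.4211, 14.2937) (26.0298, 24) (0, 24)]  |A|=483.3731
4. ⊥bis P2·P3 via (14.67,9.92): [(0, 12.5145) (18.9469, 9.1636) (26.4211, 14.2937) (26.0298, 24) (0, 24)]  |A|=339.1784
5. ⊥bis P2·P4 via (11.03,10.3): [(0, 21.9865) (10.7312, 10.6166) (18.9469, 9.1636) (26.4211, 14.2937) (26.0298, 24) (0, 24)]  |A|=288.3551
6. canonical 6-gon: [(0, 21.9865) (10.7312, 10.6166) (18.9469, 9.1636) (26.4211, 14.2937) (26.0298, 24) (0, 24)]
7. shoelace: 288.3551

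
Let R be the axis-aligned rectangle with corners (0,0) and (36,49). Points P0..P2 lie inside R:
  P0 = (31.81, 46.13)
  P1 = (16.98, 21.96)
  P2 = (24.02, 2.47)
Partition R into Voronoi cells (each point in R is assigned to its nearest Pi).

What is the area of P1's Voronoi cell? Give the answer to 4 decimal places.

1. box [0,36]×[0,49]: [(0, 0) (36, 0) (36, 49) (0, 49)]
2. ⊥bis P1·P0 via (24.395,34.045): [(0, 0) (36, 0) (36, 26.9245) (0.0213, 49) (0, 49)]  |A|=1366.8761
3. ⊥bis P1·P2 via (20.5,12.215): [(0, 4.8102) (36, 17.8138) (36, 26.9245) (0.0213, 49) (0, 49)]  |A|=959.6451
4. canonical 5-gon: [(0, 4.8102) (36, 17.8138) (36, 26.9245) (0.0213, 49) (0, 49)]
5. shoelace: 959.6451

Area of P1's cell: 959.6451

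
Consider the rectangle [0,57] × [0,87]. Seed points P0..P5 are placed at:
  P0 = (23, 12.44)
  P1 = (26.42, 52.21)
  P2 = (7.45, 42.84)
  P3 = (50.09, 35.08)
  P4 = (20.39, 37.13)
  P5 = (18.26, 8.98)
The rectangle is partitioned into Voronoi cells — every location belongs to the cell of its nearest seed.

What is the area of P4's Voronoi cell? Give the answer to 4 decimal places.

Area of P4's cell: 448.6323

1. box [0,57]×[0,87]: [(0, 0) (57, 0) (57, 87) (0, 87)]
2. ⊥bis P4·P0 via (21.695,24.785): [(0, 22.4916) (57, 28.5171) (57, 87) (0, 87)]  |A|=3505.2514
3. ⊥bis P4·P1 via (23.405,44.67): [(0, 54.0289) (0, 22.4916) (57, 28.5171) (57, 31.2365)]  |A|=976.3139
4. ⊥bis P4·P2 via (13.92,39.985): [(17.0999, 47.1912) (6.5041, 23.1792) (57, 28.5171) (57, 31.2365)]  |A|=632.2259
5. ⊥bis P4·P3 via (35.24,36.105): [(35.4974, 39.8346) (17.0999, 47.1912) (6.5041, 23.1792) (34.5525, 26.1442)]  |A|=450.4523
6. ⊥bis P4·P5 via (19.325,23.055): [(35.4974, 39.8346) (17.0999, 47.1912) (6.8654, 23.9978) (11.1681, 23.6722) (34.5525, 26.1442)]  |A|=448.6323
7. canonical 5-gon: [(35.4974, 39.8346) (17.0999, 47.1912) (6.8654, 23.9978) (11.1681, 23.6722) (34.5525, 26.1442)]
8. shoelace: 448.6323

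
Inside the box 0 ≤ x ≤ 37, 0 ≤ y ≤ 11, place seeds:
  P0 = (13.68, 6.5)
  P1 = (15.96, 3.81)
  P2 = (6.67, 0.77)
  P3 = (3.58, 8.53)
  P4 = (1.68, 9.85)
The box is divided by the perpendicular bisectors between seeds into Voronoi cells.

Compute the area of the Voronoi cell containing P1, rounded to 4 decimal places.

Area of P1's cell: 235.8316

1. box [0,37]×[0,11]: [(0, 0) (37, 0) (37, 11) (0, 11)]
2. ⊥bis P1·P0 via (14.82,5.155): [(8.738, 0) (37, 0) (37, 11) (21.7161, 11)]  |A|=239.5026
3. ⊥bis P1·P2 via (11.315,2.29): [(11.3421, 2.2072) (12.0644, 0) (37, 0) (37, 11) (21.7161, 11)]  |A|=235.8316
4. ⊥bis P1·P3 via (9.77,6.17): [(11.3421, 2.2072) (12.0644, 0) (37, 0) (37, 11) (21.7161, 11)]  |A|=235.8316
5. ⊥bis P1·P4 via (8.82,6.83): [(11.3421, 2.2072) (12.0644, 0) (37, 0) (37, 11) (21.7161, 11)]  |A|=235.8316
6. canonical 5-gon: [(11.3421, 2.2072) (12.0644, 0) (37, 0) (37, 11) (21.7161, 11)]
7. shoelace: 235.8316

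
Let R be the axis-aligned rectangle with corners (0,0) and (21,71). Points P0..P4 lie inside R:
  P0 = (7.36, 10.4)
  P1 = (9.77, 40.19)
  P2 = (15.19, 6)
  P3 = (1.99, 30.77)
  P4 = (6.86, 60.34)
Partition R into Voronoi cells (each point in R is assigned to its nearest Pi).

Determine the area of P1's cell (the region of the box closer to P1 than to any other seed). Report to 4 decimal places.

Area of P1's cell: 396.0610

1. box [0,21]×[0,71]: [(0, 0) (21, 0) (21, 71) (0, 71)]
2. ⊥bis P1·P0 via (8.565,25.295): [(0, 25.9879) (21, 24.289) (21, 71) (0, 71)]  |A|=963.0924
3. ⊥bis P1·P2 via (12.48,23.095): [(0, 25.9879) (20.3458, 24.3419) (21, 24.4456) (21, 71) (0, 71)]  |A|=963.0411
4. ⊥bis P1·P3 via (5.88,35.48): [(0, 40.3363) (19.2595, 24.4298) (20.3458, 24.3419) (21, 24.4456) (21, 71) (0, 71)]  |A|=824.8694
5. ⊥bis P1·P4 via (8.315,50.265): [(0, 49.0642) (0, 40.3363) (19.2595, 24.4298) (20.3458, 24.3419) (21, 24.4456) (21, 52.0969)]  |A|=396.061
6. canonical 6-gon: [(0, 49.0642) (0, 40.3363) (19.2595, 24.4298) (20.3458, 24.3419) (21, 24.4456) (21, 52.0969)]
7. shoelace: 396.061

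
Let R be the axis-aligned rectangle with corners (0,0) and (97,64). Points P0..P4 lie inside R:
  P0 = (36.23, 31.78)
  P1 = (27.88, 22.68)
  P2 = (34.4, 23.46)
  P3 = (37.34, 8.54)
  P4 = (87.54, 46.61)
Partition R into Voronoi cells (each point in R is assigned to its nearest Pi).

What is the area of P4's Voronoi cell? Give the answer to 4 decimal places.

Area of P4's cell: 2004.7639

1. box [0,97]×[0,64]: [(0, 0) (97, 0) (97, 64) (0, 64)]
2. ⊥bis P4·P0 via (61.885,39.195): [(73.2134, 0) (97, 0) (97, 64) (54.7157, 64)]  |A|=2114.2686
3. ⊥bis P4·P1 via (57.71,34.645): [(73.2134, 0) (97, 0) (97, 64) (54.7157, 64)]  |A|=2114.2686
4. ⊥bis P4·P2 via (60.97,35.035): [(67.2614, 20.5933) (76.2327, 0) (97, 0) (97, 64) (54.7157, 64)]  |A|=2083.1802
5. ⊥bis P4·P3 via (62.44,27.575): [(66.9699, 21.6017) (83.352, 0) (97, 0) (97, 64) (54.7157, 64)]  |A|=2004.7639
6. canonical 5-gon: [(66.9699, 21.6017) (83.352, 0) (97, 0) (97, 64) (54.7157, 64)]
7. shoelace: 2004.7639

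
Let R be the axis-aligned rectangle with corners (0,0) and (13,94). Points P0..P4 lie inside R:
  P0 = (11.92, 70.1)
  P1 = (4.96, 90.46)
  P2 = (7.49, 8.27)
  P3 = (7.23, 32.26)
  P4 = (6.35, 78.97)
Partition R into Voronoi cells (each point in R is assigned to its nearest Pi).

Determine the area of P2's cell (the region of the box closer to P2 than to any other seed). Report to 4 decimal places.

Area of P2's cell: 263.3238

1. box [0,13]×[0,94]: [(0, 0) (13, 0) (13, 94) (0, 94)]
2. ⊥bis P2·P0 via (9.705,39.185): [(0, 39.8803) (0, 0) (13, 0) (13, 38.9489)]  |A|=512.3902
3. ⊥bis P2·P1 via (6.225,49.365): [(0, 39.8803) (0, 0) (13, 0) (13, 38.9489)]  |A|=512.3902
4. ⊥bis P2·P3 via (7.36,20.265): [(0, 20.1852) (0, 0) (13, 0) (13, 20.3261)]  |A|=263.3238
5. ⊥bis P2·P4 via (6.92,43.62): [(0, 20.1852) (0, 0) (13, 0) (13, 20.3261)]  |A|=263.3238
6. canonical 4-gon: [(0, 20.1852) (0, 0) (13, 0) (13, 20.3261)]
7. shoelace: 263.3238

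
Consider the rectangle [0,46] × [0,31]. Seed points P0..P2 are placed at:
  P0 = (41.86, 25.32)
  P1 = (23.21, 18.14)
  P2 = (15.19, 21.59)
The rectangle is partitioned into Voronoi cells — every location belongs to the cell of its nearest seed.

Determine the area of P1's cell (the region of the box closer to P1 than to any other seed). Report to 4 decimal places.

Area of P1's cell: 545.9465

1. box [0,46]×[0,31]: [(0, 0) (46, 0) (46, 31) (0, 31)]
2. ⊥bis P1·P0 via (32.535,21.73): [(0, 0) (40.9008, 0) (28.9662, 31) (0, 31)]  |A|=1082.9375
3. ⊥bis P1·P2 via (19.2,19.865): [(10.6546, 0) (40.9008, 0) (28.9662, 31) (23.99, 31)]  |A|=545.9465
4. canonical 4-gon: [(10.6546, 0) (40.9008, 0) (28.9662, 31) (23.99, 31)]
5. shoelace: 545.9465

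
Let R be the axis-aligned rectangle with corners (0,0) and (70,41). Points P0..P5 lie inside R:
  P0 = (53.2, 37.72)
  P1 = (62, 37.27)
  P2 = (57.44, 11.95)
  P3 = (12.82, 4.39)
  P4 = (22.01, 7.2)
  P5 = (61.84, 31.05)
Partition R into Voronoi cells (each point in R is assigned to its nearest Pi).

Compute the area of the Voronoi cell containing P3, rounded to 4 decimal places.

Area of P3's cell: 529.6665

1. box [0,70]×[0,41]: [(0, 0) (70, 0) (70, 41) (0, 41)]
2. ⊥bis P3·P0 via (33.01,21.055): [(0, 0) (50.389, 0) (16.5472, 41) (0, 41)]  |A|=1372.1922
3. ⊥bis P3·P1 via (37.41,20.83): [(0, 0) (50.389, 0) (16.5472, 41) (0, 41)]  |A|=1372.1922
4. ⊥bis P3·P2 via (35.13,8.17): [(0, 0) (36.5142, 0) (32.9306, 21.1512) (16.5472, 41) (0, 41)]  |A|=1225.4585
5. ⊥bis P3·P4 via (17.415,5.795): [(0, 0) (19.1869, 0) (6.6505, 41) (0, 41)]  |A|=529.6665
6. ⊥bis P3·P5 via (37.33,17.72): [(0, 0) (19.1869, 0) (6.6505, 41) (0, 41)]  |A|=529.6665
7. canonical 4-gon: [(0, 0) (19.1869, 0) (6.6505, 41) (0, 41)]
8. shoelace: 529.6665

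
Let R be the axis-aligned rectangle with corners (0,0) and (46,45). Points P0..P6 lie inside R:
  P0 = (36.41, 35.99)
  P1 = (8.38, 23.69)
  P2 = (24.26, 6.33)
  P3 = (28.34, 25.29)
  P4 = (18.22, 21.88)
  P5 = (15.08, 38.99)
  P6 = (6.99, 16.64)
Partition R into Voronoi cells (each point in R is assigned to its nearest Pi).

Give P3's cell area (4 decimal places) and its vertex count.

1. box [0,46]×[0,45]: [(0, 0) (46, 0) (46, 45) (0, 45)]
2. ⊥bis P3·P0 via (32.375,30.64): [(0, 0) (46, 0) (46, 20.3639) (13.3351, 45) (0, 45)]  |A|=1667.6329
3. ⊥bis P3·P1 via (18.36,24.49): [(20.3231, 0) (46, 0) (46, 20.3639) (16.9335, 42.2861)]  |A|=838.8422
4. ⊥bis P3·P2 via (26.3,15.81): [(18.9286, 17.3962) (46, 11.5708) (46, 20.3639) (16.9335, 42.2861)]  |A|=458.8835
5. ⊥bis P3·P4 via (23.28,23.585): [(25.8686, 15.9028) (46, 11.5708) (46, 20.3639) (16.9939, 42.2405)]  |A|=373.4128
6. ⊥bis P3·P5 via (21.71,32.14): [(20.7202, 31.1819) (25.8686, 15.9028) (46, 11.5708) (46, 20.3639) (25.5098, 35.8178)]  |A|=338.2924
7. ⊥bis P3·P6 via (17.665,20.965): [(20.7202, 31.1819) (25.8686, 15.9028) (46, 11.5708) (46, 20.3639) (25.5098, 35.8178)]  |A|=338.2924
8. canonical 5-gon: [(20.7202, 31.1819) (25.8686, 15.9028) (46, 11.5708) (46, 20.3639) (25.5098, 35.8178)]
9. shoelace: 338.2924

Area of P3's cell: 338.2924 (5 vertices)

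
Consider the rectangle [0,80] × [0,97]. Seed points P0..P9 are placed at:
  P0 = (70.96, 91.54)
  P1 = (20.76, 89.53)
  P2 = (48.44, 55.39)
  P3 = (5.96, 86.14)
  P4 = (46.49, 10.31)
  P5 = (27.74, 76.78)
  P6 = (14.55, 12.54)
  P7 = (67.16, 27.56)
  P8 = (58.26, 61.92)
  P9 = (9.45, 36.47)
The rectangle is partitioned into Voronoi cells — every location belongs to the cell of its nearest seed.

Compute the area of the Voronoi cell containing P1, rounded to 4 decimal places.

1. box [0,80]×[0,97]: [(0, 0) (80, 0) (80, 97) (0, 97)]
2. ⊥bis P1·P0 via (45.86,90.535): [(0, 0) (49.485, 0) (45.6011, 97) (0, 97)]  |A|=4611.6782
3. ⊥bis P1·P2 via (34.6,72.46): [(0, 44.407) (46.2069, 81.8706) (45.6011, 97) (0, 97)]  |A|=1560.0372
4. ⊥bis P1·P3 via (13.36,87.835): [(19.6568, 60.3444) (46.2069, 81.8706) (45.6011, 97) (11.2607, 97)]  |A|=836.7474
5. ⊥bis P1·P4 via (33.625,49.92): [(19.6568, 60.3444) (46.2069, 81.8706) (45.6011, 97) (11.2607, 97)]  |A|=836.7474
6. ⊥bis P1·P5 via (24.25,83.155): [(15.5259, 78.379) (45.6856, 94.89) (45.6011, 97) (11.2607, 97)]  |A|=352.2431
7. ⊥bis P1·P6 via (17.655,51.035): [(15.5259, 78.379) (45.6856, 94.89) (45.6011, 97) (11.2607, 97)]  |A|=352.2431
8. ⊥bis P1·P7 via (43.96,58.545): [(15.5259, 78.379) (45.6856, 94.89) (45.6011, 97) (11.2607, 97)]  |A|=352.2431
9. ⊥bis P1·P8 via (39.51,75.725): [(15.5259, 78.379) (45.6856, 94.89) (45.6011, 97) (11.2607, 97)]  |A|=352.2431
10. ⊥bis P1·P9 via (15.105,63): [(15.5259, 78.379) (45.6856, 94.89) (45.6011, 97) (11.2607, 97)]  |A|=352.2431
11. canonical 4-gon: [(15.5259, 78.379) (45.6856, 94.89) (45.6011, 97) (11.2607, 97)]
12. shoelace: 352.2431

Area of P1's cell: 352.2431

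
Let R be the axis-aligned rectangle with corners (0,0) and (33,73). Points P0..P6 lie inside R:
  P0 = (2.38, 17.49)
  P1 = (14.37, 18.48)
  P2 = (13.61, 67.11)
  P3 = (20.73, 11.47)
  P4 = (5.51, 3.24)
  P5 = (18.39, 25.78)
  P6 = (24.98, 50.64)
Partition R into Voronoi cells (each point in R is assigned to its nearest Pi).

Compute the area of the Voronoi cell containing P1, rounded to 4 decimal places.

Area of P1's cell: 128.3261

1. box [0,33]×[0,73]: [(0, 0) (33, 0) (33, 73) (0, 73)]
2. ⊥bis P1·P0 via (8.375,17.985): [(9.86, 0) (33, 0) (33, 73) (3.8325, 73)]  |A|=1909.2246
3. ⊥bis P1·P2 via (13.99,42.795): [(6.3363, 42.6754) (9.86, 0) (33, 0) (33, 43.0921)]  |A|=1068.2506
4. ⊥bis P1·P3 via (17.55,14.975): [(6.3363, 42.6754) (9.2456, 7.4407) (33, 28.9924) (33, 43.0921)]  |A|=637.8141
5. ⊥bis P1·P4 via (9.94,10.86): [(6.3363, 42.6754) (8.9141, 11.4564) (11.8138, 9.7707) (33, 28.9924) (33, 43.0921)]  |A|=632.2713
6. ⊥bis P1·P5 via (16.38,22.13): [(7.6351, 26.9457) (8.9141, 11.4564) (11.8138, 9.7707) (22.0156, 19.0265)]  |A|=128.3261
7. ⊥bis P1·P6 via (19.675,34.56): [(7.6351, 26.9457) (8.9141, 11.4564) (11.8138, 9.7707) (22.0156, 19.0265)]  |A|=128.3261
8. canonical 4-gon: [(7.6351, 26.9457) (8.9141, 11.4564) (11.8138, 9.7707) (22.0156, 19.0265)]
9. shoelace: 128.3261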